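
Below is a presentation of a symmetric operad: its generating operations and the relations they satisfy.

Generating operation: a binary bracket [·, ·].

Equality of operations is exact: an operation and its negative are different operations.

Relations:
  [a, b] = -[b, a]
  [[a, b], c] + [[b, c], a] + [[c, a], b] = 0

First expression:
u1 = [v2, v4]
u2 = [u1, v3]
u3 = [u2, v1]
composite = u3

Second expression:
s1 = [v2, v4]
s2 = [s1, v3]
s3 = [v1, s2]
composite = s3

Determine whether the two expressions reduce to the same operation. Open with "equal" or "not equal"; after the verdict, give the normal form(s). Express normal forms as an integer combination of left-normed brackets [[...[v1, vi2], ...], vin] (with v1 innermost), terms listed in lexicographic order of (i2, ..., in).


In normal form, the first expression is -[[[v1, v2], v4], v3] + [[[v1, v3], v2], v4] - [[[v1, v3], v4], v2] + [[[v1, v4], v2], v3]
In normal form, the second expression is [[[v1, v2], v4], v3] - [[[v1, v3], v2], v4] + [[[v1, v3], v4], v2] - [[[v1, v4], v2], v3]
The forms do not match — not equal.

not equal — first -[[[v1, v2], v4], v3] + [[[v1, v3], v2], v4] - [[[v1, v3], v4], v2] + [[[v1, v4], v2], v3], second [[[v1, v2], v4], v3] - [[[v1, v3], v2], v4] + [[[v1, v3], v4], v2] - [[[v1, v4], v2], v3]


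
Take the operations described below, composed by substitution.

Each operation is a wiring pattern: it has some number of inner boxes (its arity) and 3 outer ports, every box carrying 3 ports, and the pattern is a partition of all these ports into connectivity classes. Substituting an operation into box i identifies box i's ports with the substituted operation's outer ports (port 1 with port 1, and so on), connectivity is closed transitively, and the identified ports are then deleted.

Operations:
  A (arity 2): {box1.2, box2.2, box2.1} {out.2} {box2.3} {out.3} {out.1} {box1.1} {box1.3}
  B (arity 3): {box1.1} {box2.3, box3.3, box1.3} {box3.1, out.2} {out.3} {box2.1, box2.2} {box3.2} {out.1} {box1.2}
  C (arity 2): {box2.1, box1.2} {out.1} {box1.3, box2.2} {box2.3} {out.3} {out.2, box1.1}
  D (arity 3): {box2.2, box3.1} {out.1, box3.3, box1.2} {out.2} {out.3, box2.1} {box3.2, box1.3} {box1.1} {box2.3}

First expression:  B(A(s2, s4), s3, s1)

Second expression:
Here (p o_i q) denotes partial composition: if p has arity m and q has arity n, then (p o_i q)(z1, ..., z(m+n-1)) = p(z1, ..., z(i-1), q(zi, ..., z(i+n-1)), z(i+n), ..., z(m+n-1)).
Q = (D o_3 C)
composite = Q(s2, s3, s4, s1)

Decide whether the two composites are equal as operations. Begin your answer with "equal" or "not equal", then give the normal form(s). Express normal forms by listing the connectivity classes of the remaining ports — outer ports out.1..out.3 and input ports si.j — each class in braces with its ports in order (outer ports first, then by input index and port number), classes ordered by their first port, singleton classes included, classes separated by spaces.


Normal form of the first expression: {out.1} {out.2, s1.1} {out.3} {s1.2} {s1.3, s3.3} {s2.1} {s2.2, s4.1, s4.2} {s2.3} {s3.1, s3.2} {s4.3}
Normal form of the second expression: {out.1, s2.2} {out.2} {out.3, s3.1} {s1.1, s4.2} {s1.2, s4.3} {s1.3} {s2.1} {s2.3, s4.1} {s3.2} {s3.3}
Distinct normal forms: not equal.

not equal: they reduce to {out.1} {out.2, s1.1} {out.3} {s1.2} {s1.3, s3.3} {s2.1} {s2.2, s4.1, s4.2} {s2.3} {s3.1, s3.2} {s4.3} and {out.1, s2.2} {out.2} {out.3, s3.1} {s1.1, s4.2} {s1.2, s4.3} {s1.3} {s2.1} {s2.3, s4.1} {s3.2} {s3.3}


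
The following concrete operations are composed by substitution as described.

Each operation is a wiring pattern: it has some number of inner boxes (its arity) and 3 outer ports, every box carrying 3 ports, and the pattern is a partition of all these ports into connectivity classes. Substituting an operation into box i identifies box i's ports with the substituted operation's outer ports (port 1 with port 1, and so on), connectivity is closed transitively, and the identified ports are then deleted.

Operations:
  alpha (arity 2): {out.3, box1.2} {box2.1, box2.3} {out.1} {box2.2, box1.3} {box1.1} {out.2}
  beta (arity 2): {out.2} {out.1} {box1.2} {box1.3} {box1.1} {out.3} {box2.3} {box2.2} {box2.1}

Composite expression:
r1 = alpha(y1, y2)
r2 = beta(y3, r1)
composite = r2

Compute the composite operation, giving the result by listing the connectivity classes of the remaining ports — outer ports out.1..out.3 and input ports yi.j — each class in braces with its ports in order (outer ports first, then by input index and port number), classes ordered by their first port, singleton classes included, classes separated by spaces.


{out.1} {out.2} {out.3} {y1.1} {y1.2} {y1.3, y2.2} {y2.1, y2.3} {y3.1} {y3.2} {y3.3}

Substituting into beta glues patterns; closure does the rest.
after alpha, the pattern on (y1, y2) reads {out.1} {out.2} {out.3, y1.2} {y1.1} {y1.3, y2.2} {y2.1, y2.3} (out.j = its outer ports)
after beta, the pattern on (y3, y1, y2) reads {out.1} {out.2} {out.3} {y1.1} {y1.2} {y1.3, y2.2} {y2.1, y2.3} {y3.1} {y3.2} {y3.3} (out.j = its outer ports)


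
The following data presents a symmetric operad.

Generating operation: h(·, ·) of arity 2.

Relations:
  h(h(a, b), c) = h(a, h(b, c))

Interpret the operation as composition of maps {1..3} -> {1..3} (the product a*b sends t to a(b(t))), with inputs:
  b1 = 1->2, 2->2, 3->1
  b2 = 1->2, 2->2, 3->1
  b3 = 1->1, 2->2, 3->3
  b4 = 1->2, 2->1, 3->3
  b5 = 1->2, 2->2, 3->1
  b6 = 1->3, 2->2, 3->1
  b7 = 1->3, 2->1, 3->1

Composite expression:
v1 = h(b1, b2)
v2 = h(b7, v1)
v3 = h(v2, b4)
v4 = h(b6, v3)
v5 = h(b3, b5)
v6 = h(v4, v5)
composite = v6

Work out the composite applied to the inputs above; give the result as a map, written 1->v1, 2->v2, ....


1->3, 2->3, 3->3

h(b1, b2) = 1->2, 2->2, 3->2
h(b7, h(b1, b2)) = 1->1, 2->1, 3->1
h(h(b7, h(b1, b2)), b4) = 1->1, 2->1, 3->1
h(b6, h(h(b7, h(b1, b2)), b4)) = 1->3, 2->3, 3->3
h(b3, b5) = 1->2, 2->2, 3->1
h(h(b6, h(h(b7, h(b1, b2)), b4)), h(b3, b5)) = 1->3, 2->3, 3->3


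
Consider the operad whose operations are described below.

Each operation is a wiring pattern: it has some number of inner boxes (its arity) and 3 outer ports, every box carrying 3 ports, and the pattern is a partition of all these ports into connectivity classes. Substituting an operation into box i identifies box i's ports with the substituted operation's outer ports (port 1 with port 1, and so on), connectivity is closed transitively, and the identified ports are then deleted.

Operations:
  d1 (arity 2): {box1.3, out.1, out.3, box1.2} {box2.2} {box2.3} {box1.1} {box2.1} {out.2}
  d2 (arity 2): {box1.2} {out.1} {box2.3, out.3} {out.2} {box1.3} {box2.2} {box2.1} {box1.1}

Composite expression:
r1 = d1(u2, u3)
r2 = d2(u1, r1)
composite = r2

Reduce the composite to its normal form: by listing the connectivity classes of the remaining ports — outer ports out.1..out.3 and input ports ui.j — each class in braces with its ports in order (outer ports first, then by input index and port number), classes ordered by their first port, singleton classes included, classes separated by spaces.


Treat the ports identified at d2 as solder joints: merge, then drop.
the subtree at d1 composes to {out.1, out.3, u2.2, u2.3} {out.2} {u2.1} {u3.1} {u3.2} {u3.3} on (u2, u3); out.j = own outer ports
the subtree at d2 composes to {out.1} {out.2} {out.3, u2.2, u2.3} {u1.1} {u1.2} {u1.3} {u2.1} {u3.1} {u3.2} {u3.3} on (u1, u2, u3); out.j = own outer ports

{out.1} {out.2} {out.3, u2.2, u2.3} {u1.1} {u1.2} {u1.3} {u2.1} {u3.1} {u3.2} {u3.3}


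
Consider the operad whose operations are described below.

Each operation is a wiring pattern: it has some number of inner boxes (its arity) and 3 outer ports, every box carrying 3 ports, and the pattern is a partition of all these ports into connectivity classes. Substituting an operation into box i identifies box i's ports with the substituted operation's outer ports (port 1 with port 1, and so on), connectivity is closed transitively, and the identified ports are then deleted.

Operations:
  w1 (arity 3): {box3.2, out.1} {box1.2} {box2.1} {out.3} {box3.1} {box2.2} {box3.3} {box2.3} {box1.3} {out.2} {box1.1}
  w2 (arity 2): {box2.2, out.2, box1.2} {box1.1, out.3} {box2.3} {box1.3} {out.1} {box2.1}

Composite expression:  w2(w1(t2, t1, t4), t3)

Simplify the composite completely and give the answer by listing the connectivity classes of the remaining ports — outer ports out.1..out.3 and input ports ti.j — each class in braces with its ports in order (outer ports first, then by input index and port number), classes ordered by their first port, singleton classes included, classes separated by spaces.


After gluing at w2, chains via deleted ports link the t-ports.
w1 over (t2, t1, t4) gives {out.1, t4.2} {out.2} {out.3} {t1.1} {t1.2} {t1.3} {t2.1} {t2.2} {t2.3} {t4.1} {t4.3}, out.j being that stage's outer ports
w2 over (t2, t1, t4, t3) gives {out.1} {out.2, t3.2} {out.3, t4.2} {t1.1} {t1.2} {t1.3} {t2.1} {t2.2} {t2.3} {t3.1} {t3.3} {t4.1} {t4.3}, out.j being that stage's outer ports

{out.1} {out.2, t3.2} {out.3, t4.2} {t1.1} {t1.2} {t1.3} {t2.1} {t2.2} {t2.3} {t3.1} {t3.3} {t4.1} {t4.3}


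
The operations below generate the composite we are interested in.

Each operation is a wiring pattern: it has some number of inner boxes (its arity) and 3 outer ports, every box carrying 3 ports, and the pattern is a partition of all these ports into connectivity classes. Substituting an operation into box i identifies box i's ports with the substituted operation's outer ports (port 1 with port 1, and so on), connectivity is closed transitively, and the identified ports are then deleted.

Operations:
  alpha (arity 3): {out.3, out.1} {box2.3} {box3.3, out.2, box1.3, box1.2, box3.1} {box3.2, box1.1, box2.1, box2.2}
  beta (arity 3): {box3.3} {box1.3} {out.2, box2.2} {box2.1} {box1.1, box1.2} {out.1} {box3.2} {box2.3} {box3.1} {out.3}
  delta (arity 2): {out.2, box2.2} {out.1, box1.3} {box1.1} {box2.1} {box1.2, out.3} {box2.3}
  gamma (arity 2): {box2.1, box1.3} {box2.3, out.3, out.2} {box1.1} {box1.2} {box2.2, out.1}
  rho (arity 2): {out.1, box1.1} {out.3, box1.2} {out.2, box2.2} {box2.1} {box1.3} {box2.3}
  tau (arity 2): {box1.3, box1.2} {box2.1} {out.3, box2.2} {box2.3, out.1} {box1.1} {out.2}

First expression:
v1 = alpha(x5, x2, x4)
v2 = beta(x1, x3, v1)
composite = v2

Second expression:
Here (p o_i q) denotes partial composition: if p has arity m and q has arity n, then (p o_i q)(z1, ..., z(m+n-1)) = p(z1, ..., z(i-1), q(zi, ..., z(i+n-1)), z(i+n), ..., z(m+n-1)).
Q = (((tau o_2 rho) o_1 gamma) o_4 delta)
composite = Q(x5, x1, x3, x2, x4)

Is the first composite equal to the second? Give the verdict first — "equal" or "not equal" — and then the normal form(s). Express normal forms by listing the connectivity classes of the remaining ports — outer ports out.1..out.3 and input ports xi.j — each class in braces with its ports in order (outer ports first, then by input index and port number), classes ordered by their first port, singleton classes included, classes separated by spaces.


not equal; first: {out.1} {out.2, x3.2} {out.3} {x1.1, x1.2} {x1.3} {x2.1, x2.2, x4.2, x5.1} {x2.3} {x3.1} {x3.3} {x4.1, x4.3, x5.2, x5.3}; second: {out.1, x3.2} {out.2} {out.3, x4.2} {x1.1, x5.3} {x1.2} {x1.3} {x2.1} {x2.2} {x2.3} {x3.1} {x3.3} {x4.1} {x4.3} {x5.1} {x5.2}

Normal form of the first expression: {out.1} {out.2, x3.2} {out.3} {x1.1, x1.2} {x1.3} {x2.1, x2.2, x4.2, x5.1} {x2.3} {x3.1} {x3.3} {x4.1, x4.3, x5.2, x5.3}
Normal form of the second expression: {out.1, x3.2} {out.2} {out.3, x4.2} {x1.1, x5.3} {x1.2} {x1.3} {x2.1} {x2.2} {x2.3} {x3.1} {x3.3} {x4.1} {x4.3} {x5.1} {x5.2}
The forms do not match — not equal.


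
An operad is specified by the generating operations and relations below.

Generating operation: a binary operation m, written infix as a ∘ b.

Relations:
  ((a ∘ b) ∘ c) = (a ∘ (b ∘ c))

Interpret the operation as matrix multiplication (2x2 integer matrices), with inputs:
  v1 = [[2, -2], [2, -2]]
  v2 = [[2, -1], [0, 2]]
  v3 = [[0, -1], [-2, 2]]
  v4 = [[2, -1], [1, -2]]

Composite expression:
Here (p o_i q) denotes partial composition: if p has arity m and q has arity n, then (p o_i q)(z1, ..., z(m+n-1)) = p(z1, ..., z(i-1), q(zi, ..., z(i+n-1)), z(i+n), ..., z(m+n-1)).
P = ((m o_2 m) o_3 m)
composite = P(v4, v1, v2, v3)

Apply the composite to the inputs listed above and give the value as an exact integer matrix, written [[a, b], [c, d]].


(v2 ∘ v3) = [[2, -4], [-4, 4]]
(v1 ∘ (v2 ∘ v3)) = [[12, -16], [12, -16]]
(v4 ∘ (v1 ∘ (v2 ∘ v3))) = [[12, -16], [-12, 16]]

[[12, -16], [-12, 16]]


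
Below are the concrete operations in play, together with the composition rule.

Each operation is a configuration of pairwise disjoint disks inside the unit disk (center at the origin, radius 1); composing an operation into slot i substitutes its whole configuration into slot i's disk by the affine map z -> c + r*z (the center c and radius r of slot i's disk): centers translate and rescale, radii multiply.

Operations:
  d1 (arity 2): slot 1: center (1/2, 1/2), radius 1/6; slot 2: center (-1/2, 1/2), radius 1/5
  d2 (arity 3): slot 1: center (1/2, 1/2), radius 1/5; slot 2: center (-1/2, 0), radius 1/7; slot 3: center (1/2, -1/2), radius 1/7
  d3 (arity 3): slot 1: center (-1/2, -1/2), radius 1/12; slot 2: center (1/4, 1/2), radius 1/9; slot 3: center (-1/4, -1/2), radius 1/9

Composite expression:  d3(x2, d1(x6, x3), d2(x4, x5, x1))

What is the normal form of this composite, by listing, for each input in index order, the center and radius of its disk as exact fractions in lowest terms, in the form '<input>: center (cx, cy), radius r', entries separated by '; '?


x1: center (-7/36, -5/9), radius 1/63; x2: center (-1/2, -1/2), radius 1/12; x3: center (7/36, 5/9), radius 1/45; x4: center (-7/36, -4/9), radius 1/45; x5: center (-11/36, -1/2), radius 1/63; x6: center (11/36, 5/9), radius 1/54


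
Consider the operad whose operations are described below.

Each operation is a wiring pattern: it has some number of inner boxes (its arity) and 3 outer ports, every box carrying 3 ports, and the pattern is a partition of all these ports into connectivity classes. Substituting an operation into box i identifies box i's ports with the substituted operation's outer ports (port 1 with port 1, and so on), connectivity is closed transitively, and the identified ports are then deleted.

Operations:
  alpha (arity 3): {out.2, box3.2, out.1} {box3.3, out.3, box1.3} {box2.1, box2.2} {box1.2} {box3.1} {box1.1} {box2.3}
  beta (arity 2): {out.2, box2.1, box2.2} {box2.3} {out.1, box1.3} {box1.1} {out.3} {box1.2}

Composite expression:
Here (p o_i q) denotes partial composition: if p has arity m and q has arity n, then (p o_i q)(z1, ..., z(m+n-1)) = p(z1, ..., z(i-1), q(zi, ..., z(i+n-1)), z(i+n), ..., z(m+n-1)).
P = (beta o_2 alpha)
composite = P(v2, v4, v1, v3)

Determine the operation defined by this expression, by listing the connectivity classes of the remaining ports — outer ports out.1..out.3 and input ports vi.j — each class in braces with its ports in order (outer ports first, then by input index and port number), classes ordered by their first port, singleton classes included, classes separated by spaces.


{out.1, v2.3} {out.2, v3.2} {out.3} {v1.1, v1.2} {v1.3} {v2.1} {v2.2} {v3.1} {v3.3, v4.3} {v4.1} {v4.2}

Connectivity passes through glued beta-boundaries; trace each wire chain.
alpha over (v4, v1, v3) gives {out.1, out.2, v3.2} {out.3, v3.3, v4.3} {v1.1, v1.2} {v1.3} {v3.1} {v4.1} {v4.2}, out.j being that stage's outer ports
beta over (v2, v4, v1, v3) gives {out.1, v2.3} {out.2, v3.2} {out.3} {v1.1, v1.2} {v1.3} {v2.1} {v2.2} {v3.1} {v3.3, v4.3} {v4.1} {v4.2}, out.j being that stage's outer ports


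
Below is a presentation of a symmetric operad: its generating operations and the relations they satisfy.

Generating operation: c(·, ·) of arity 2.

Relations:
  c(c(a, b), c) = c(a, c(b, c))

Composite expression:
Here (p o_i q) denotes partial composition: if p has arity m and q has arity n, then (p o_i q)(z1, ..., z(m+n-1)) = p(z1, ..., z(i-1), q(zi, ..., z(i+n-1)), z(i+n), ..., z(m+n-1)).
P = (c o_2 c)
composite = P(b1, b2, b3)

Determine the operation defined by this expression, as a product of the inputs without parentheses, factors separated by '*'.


b1 * b2 * b3

All parenthesizations of c agree; list the b-inputs left to right.
c(b2, b3) flattens to b2 * b3
c(b1, c(b2, b3)) flattens to b1 * b2 * b3


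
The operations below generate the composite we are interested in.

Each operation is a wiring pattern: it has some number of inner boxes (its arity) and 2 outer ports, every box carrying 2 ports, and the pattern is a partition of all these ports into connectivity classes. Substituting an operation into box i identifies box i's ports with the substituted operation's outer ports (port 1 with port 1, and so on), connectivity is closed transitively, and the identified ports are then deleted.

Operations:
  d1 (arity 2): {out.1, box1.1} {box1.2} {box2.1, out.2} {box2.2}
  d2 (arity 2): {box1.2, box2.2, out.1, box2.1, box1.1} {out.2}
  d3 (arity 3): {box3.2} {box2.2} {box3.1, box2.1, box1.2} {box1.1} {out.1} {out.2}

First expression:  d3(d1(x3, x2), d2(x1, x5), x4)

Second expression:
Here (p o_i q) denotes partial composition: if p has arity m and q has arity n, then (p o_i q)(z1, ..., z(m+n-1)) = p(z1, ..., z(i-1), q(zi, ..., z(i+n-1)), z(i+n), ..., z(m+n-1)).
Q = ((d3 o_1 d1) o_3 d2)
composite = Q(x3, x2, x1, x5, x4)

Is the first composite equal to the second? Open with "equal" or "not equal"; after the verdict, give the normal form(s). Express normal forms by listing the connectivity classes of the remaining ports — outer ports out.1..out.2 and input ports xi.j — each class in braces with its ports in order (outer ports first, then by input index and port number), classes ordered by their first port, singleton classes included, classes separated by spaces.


equal: each reduces to {out.1} {out.2} {x1.1, x1.2, x2.1, x4.1, x5.1, x5.2} {x2.2} {x3.1} {x3.2} {x4.2}

Normal form of the first expression: {out.1} {out.2} {x1.1, x1.2, x2.1, x4.1, x5.1, x5.2} {x2.2} {x3.1} {x3.2} {x4.2}
Normal form of the second expression: {out.1} {out.2} {x1.1, x1.2, x2.1, x4.1, x5.1, x5.2} {x2.2} {x3.1} {x3.2} {x4.2}
One common form — equal.


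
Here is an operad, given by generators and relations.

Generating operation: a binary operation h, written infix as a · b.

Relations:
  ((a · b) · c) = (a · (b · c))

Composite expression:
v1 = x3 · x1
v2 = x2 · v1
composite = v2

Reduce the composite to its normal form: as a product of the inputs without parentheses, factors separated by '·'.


x2 · x3 · x1

The h-tree's shape is irrelevant; the x-reading-order decides.
(x3 · x1) linearizes to x3 · x1
(x2 · (x3 · x1)) linearizes to x2 · x3 · x1


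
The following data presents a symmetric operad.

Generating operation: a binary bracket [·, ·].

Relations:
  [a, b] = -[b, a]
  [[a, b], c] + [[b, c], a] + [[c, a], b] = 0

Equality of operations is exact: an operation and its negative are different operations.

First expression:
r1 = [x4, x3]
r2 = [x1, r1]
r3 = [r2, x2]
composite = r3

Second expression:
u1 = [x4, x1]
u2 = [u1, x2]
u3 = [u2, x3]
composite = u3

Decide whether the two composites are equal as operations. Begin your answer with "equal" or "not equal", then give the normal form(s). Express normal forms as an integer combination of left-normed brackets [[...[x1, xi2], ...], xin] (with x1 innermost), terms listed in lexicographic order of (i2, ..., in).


not equal — first -[[[x1, x3], x4], x2] + [[[x1, x4], x3], x2], second -[[[x1, x4], x2], x3]


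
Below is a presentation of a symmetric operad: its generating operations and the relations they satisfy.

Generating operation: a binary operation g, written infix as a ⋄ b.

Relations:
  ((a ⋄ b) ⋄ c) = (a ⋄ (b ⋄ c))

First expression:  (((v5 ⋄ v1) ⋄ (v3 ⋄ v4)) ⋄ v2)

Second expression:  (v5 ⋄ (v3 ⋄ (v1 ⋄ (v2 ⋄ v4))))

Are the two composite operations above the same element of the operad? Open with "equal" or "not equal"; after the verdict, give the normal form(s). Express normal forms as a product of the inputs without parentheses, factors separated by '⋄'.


Normal form of the first expression: v5 ⋄ v1 ⋄ v3 ⋄ v4 ⋄ v2
Normal form of the second expression: v5 ⋄ v3 ⋄ v1 ⋄ v2 ⋄ v4
They disagree, so not equal.

not equal — first v5 ⋄ v1 ⋄ v3 ⋄ v4 ⋄ v2, second v5 ⋄ v3 ⋄ v1 ⋄ v2 ⋄ v4


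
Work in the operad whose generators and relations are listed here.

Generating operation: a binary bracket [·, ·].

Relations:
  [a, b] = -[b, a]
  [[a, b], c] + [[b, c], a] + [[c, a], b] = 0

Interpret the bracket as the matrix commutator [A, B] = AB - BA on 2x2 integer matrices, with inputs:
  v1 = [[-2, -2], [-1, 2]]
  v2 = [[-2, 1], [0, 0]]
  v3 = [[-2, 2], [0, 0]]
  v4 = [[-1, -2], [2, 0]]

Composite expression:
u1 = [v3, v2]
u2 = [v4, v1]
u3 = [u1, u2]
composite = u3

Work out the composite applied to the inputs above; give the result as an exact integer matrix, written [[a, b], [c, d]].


[[-18, -24], [0, 18]]


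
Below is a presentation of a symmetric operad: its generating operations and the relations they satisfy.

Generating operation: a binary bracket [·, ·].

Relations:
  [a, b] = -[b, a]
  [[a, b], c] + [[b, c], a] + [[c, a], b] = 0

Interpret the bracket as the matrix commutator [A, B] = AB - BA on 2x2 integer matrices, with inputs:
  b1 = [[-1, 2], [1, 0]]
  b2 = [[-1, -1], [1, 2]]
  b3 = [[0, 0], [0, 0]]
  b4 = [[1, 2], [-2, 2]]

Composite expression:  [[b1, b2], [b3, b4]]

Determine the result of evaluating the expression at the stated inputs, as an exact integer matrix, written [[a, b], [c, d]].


[b1, b2] = [[3, 7], [-2, -3]]
[b3, b4] = [[0, 0], [0, 0]]
[[b1, b2], [b3, b4]] = [[0, 0], [0, 0]]

[[0, 0], [0, 0]]


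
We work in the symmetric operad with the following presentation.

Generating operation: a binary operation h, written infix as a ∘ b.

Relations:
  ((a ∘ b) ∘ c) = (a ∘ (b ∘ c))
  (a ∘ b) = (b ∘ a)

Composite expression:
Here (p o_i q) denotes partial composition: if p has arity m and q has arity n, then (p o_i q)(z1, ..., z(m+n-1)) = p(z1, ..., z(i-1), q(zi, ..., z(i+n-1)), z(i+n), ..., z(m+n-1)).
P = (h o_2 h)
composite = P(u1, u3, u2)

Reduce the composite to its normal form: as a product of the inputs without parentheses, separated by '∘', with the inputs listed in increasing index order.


Shape and order are irrelevant to h; the u-input set decides.
(u3 ∘ u2) collapses to u3 ∘ u2
(u1 ∘ (u3 ∘ u2)) collapses to u1 ∘ u3 ∘ u2
putting the inputs in ascending order: u1 ∘ u2 ∘ u3

u1 ∘ u2 ∘ u3


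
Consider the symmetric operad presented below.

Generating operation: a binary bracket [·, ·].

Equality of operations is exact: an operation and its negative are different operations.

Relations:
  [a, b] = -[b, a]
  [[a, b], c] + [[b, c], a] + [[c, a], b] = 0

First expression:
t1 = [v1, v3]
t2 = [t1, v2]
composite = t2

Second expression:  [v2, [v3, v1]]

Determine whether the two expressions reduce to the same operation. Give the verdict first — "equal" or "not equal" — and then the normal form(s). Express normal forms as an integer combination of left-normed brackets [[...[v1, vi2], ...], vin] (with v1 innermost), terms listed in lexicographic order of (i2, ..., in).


equal; both compose to [[v1, v3], v2]


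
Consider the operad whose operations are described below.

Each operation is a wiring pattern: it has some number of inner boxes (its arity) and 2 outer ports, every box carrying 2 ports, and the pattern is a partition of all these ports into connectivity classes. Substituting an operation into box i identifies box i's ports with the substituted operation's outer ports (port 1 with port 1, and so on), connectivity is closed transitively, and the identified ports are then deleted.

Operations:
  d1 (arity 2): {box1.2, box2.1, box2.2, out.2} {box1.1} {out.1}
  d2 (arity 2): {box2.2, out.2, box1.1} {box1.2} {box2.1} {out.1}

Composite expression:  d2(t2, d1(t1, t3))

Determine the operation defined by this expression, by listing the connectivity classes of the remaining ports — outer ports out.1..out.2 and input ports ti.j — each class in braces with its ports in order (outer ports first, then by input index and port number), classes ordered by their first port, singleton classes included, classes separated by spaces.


{out.1} {out.2, t1.2, t2.1, t3.1, t3.2} {t1.1} {t2.2}

Treat the ports identified at d2 as solder joints: merge, then drop.
the subtree at d1 composes to {out.1} {out.2, t1.2, t3.1, t3.2} {t1.1} on (t1, t3); out.j = own outer ports
the subtree at d2 composes to {out.1} {out.2, t1.2, t2.1, t3.1, t3.2} {t1.1} {t2.2} on (t2, t1, t3); out.j = own outer ports


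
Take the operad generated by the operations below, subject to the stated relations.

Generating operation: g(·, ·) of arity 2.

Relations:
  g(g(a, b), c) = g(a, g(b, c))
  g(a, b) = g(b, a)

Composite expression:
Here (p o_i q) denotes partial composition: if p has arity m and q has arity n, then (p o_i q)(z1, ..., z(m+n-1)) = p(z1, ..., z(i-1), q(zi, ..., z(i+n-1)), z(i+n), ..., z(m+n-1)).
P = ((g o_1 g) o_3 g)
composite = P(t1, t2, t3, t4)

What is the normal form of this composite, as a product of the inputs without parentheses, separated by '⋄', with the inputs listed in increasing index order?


t1 ⋄ t2 ⋄ t3 ⋄ t4

With g associative and commutative, the t-input set is all that matters.
g(t1, t2) flattens to t1 ⋄ t2
g(t3, t4) flattens to t3 ⋄ t4
g(g(t1, t2), g(t3, t4)) flattens to t1 ⋄ t2 ⋄ t3 ⋄ t4
commutativity sorts the factors: t1 ⋄ t2 ⋄ t3 ⋄ t4


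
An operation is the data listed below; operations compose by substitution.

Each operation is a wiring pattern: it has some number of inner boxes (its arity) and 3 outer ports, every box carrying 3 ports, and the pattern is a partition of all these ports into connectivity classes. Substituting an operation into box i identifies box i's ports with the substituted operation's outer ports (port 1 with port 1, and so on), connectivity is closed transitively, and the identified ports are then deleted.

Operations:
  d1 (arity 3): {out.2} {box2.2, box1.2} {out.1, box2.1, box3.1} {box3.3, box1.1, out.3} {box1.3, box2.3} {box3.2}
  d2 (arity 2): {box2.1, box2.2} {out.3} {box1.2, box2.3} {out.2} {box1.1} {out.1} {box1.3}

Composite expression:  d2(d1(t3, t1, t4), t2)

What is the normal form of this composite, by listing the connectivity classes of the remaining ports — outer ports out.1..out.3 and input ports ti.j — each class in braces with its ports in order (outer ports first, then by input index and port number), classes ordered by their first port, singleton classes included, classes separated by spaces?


{out.1} {out.2} {out.3} {t1.1, t4.1} {t1.2, t3.2} {t1.3, t3.3} {t2.1, t2.2} {t2.3} {t3.1, t4.3} {t4.2}

Treat the ports identified at d2 as solder joints: merge, then drop.
through d1, on inputs (t3, t1, t4): {out.1, t1.1, t4.1} {out.2} {out.3, t3.1, t4.3} {t1.2, t3.2} {t1.3, t3.3} {t4.2} (out.j = stage outer ports)
through d2, on inputs (t3, t1, t4, t2): {out.1} {out.2} {out.3} {t1.1, t4.1} {t1.2, t3.2} {t1.3, t3.3} {t2.1, t2.2} {t2.3} {t3.1, t4.3} {t4.2} (out.j = stage outer ports)


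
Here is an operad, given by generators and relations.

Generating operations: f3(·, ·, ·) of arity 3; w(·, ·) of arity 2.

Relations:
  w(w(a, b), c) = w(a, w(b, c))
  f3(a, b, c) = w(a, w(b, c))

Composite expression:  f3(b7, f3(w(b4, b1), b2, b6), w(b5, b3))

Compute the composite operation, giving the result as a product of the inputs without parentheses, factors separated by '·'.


b7 · b4 · b1 · b2 · b6 · b5 · b3

Under associativity of f3, the answer is the b's in reading order.
w(b4, b1) spells out as b4 · b1
f3(w(b4, b1), b2, b6) spells out as b4 · b1 · b2 · b6
w(b5, b3) spells out as b5 · b3
f3(b7, f3(w(b4, b1), b2, b6), w(b5, b3)) spells out as b7 · b4 · b1 · b2 · b6 · b5 · b3


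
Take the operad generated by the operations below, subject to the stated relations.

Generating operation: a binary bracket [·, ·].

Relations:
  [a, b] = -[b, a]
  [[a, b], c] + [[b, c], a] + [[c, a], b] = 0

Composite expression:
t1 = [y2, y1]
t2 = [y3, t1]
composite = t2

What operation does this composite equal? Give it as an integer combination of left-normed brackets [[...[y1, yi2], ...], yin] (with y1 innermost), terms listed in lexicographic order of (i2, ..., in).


[[y1, y2], y3]


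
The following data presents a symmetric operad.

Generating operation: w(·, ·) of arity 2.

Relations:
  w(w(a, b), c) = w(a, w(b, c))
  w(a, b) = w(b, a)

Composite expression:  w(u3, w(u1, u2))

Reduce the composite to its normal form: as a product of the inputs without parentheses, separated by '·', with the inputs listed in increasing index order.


Key point: w commutes, so take the u-inputs in any fixed order.
w(u1, u2) collapses to u1 · u2
w(u3, w(u1, u2)) collapses to u3 · u1 · u2
commutativity sorts the factors: u1 · u2 · u3

u1 · u2 · u3


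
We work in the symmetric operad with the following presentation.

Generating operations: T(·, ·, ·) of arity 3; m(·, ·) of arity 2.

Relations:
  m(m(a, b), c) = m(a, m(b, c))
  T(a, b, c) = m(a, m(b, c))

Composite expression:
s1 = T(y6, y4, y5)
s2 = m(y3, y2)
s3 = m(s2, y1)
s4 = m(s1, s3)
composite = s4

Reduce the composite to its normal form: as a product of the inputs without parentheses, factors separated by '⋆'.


y6 ⋆ y4 ⋆ y5 ⋆ y3 ⋆ y2 ⋆ y1

Key point: m is associative — brackets drop, the y-order remains.
T(y6, y4, y5) reduces to y6 ⋆ y4 ⋆ y5
m(y3, y2) reduces to y3 ⋆ y2
m(m(y3, y2), y1) reduces to y3 ⋆ y2 ⋆ y1
m(T(y6, y4, y5), m(m(y3, y2), y1)) reduces to y6 ⋆ y4 ⋆ y5 ⋆ y3 ⋆ y2 ⋆ y1


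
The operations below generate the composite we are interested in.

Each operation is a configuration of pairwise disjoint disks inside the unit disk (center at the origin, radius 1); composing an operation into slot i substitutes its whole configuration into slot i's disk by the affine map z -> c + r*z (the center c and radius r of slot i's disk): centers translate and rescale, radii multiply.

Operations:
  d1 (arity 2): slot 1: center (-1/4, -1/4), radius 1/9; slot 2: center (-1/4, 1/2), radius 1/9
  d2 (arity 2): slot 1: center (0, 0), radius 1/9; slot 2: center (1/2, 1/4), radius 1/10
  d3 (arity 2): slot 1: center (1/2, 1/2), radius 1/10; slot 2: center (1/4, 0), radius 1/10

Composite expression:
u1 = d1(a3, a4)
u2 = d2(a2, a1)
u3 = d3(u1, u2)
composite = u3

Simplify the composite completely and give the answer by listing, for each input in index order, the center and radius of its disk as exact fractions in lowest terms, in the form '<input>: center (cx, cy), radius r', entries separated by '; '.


a1: center (3/10, 1/40), radius 1/100; a2: center (1/4, 0), radius 1/90; a3: center (19/40, 19/40), radius 1/90; a4: center (19/40, 11/20), radius 1/90

Affine substitution under d3: radii multiply and a-centers shift.
a3 passes through 2 substitutions, ending at center (19/40, 19/40), radius 1/90
a4 passes through 2 substitutions, ending at center (19/40, 11/20), radius 1/90
a2 passes through 2 substitutions, ending at center (1/4, 0), radius 1/90
a1 passes through 2 substitutions, ending at center (3/10, 1/40), radius 1/100


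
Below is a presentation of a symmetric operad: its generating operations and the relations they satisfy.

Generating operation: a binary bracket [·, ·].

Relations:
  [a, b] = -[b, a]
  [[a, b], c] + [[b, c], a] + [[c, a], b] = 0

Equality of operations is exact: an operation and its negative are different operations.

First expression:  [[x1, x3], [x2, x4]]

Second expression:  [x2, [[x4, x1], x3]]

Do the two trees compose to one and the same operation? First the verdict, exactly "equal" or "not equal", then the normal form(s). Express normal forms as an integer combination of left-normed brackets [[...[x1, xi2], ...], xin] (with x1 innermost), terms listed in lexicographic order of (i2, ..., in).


not equal: they reduce to [[[x1, x3], x2], x4] - [[[x1, x3], x4], x2] and [[[x1, x4], x3], x2]

Reducing the first expression gives [[[x1, x3], x2], x4] - [[[x1, x3], x4], x2]
Reducing the second expression gives [[[x1, x4], x3], x2]
Different reductions; not equal.


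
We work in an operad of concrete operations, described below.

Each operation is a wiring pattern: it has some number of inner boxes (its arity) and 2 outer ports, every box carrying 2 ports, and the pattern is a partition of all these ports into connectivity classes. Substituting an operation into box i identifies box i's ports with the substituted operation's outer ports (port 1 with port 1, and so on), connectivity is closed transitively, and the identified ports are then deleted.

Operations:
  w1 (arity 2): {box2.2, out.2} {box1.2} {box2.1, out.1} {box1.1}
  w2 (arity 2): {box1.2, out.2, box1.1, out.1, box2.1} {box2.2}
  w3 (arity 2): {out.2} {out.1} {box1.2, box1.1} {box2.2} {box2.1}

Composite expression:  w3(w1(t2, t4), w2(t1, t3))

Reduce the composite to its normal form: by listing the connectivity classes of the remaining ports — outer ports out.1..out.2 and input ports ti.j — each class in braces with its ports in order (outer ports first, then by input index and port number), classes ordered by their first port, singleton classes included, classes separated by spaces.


Reachability decides: close wires over w3-identified ports.
composing w1 on (t2, t4), with out.j its own outer ports: {out.1, t4.1} {out.2, t4.2} {t2.1} {t2.2}
composing w2 on (t1, t3), with out.j its own outer ports: {out.1, out.2, t1.1, t1.2, t3.1} {t3.2}
composing w3 on (t2, t4, t1, t3), with out.j its own outer ports: {out.1} {out.2} {t1.1, t1.2, t3.1} {t2.1} {t2.2} {t3.2} {t4.1, t4.2}

{out.1} {out.2} {t1.1, t1.2, t3.1} {t2.1} {t2.2} {t3.2} {t4.1, t4.2}


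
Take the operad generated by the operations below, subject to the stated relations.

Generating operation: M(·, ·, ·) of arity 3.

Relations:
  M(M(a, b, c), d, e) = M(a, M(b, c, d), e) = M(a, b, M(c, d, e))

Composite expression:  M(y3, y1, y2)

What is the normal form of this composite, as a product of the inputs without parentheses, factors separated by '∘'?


y3 ∘ y1 ∘ y2

The M-tree's shape is irrelevant; the y-reading-order decides.
M(y3, y1, y2) linearizes to y3 ∘ y1 ∘ y2


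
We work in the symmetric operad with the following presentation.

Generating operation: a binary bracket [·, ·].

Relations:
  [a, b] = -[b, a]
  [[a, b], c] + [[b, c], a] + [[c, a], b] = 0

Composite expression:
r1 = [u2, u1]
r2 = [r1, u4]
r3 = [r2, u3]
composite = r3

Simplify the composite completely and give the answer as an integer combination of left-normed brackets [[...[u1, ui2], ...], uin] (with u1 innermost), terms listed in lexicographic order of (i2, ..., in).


Expand each bracket as ab - ba; the u1-initial words give the coefficients.
Composite bracket: [[[u2, u1], u4], u3]
Applying ab - ba throughout gives 8 signed words (2^3 = 8).
Only words starting with u1 matter:
  sign of u1u2u4u3 is -1, so it contributes -[[[u1, u2], u4], u3]

-[[[u1, u2], u4], u3]


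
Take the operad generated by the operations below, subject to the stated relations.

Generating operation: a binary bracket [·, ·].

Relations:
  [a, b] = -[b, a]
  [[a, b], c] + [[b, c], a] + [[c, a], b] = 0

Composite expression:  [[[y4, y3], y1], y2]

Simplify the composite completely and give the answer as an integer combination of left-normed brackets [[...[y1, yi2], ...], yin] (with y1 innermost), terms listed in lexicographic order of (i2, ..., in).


[[[y1, y3], y4], y2] - [[[y1, y4], y3], y2]

Expand each bracket as ab - ba; the y1-initial words give the coefficients.
Composite bracket: [[[y4, y3], y1], y2]
Expanding via [a, b] = ab - ba: 8 signed words (2^3 = 8).
The y1-initial words carry the normal form:
  y1y3y4y2 appears with sign +1, giving the term +[[[y1, y3], y4], y2]
  y1y4y3y2 appears with sign -1, giving the term -[[[y1, y4], y3], y2]


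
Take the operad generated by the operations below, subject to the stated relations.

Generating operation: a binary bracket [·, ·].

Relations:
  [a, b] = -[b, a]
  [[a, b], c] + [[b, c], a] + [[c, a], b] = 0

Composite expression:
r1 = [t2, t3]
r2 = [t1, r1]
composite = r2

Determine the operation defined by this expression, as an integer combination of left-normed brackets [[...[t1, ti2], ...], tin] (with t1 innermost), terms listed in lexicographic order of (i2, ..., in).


[[t1, t2], t3] - [[t1, t3], t2]

In the tensor algebra, words opening t1 carry the t1-anchored form.
Composite bracket: [t1, [t2, t3]]
Each bracket splits as ab - ba, giving 4 signed words (2^2 = 4).
The t1-initial words carry the normal form:
  word t1t2t3 has sign +1, contributing +[[t1, t2], t3]
  word t1t3t2 has sign -1, contributing -[[t1, t3], t2]


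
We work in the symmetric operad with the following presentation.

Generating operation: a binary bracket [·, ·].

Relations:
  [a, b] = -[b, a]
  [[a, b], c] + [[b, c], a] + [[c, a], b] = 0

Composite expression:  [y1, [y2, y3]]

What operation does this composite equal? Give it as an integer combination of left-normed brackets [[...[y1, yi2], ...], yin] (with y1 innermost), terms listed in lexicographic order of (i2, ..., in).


A multilinear Lie element is pinned by y1-initial words (y1 innermost).
Composite bracket: [y1, [y2, y3]]
Applying ab - ba throughout gives 4 signed words (2^2 = 4).
Words beginning with y1 determine it all:
  y1y2y3 appears with sign +1, giving the term +[[y1, y2], y3]
  y1y3y2 appears with sign -1, giving the term -[[y1, y3], y2]

[[y1, y2], y3] - [[y1, y3], y2]


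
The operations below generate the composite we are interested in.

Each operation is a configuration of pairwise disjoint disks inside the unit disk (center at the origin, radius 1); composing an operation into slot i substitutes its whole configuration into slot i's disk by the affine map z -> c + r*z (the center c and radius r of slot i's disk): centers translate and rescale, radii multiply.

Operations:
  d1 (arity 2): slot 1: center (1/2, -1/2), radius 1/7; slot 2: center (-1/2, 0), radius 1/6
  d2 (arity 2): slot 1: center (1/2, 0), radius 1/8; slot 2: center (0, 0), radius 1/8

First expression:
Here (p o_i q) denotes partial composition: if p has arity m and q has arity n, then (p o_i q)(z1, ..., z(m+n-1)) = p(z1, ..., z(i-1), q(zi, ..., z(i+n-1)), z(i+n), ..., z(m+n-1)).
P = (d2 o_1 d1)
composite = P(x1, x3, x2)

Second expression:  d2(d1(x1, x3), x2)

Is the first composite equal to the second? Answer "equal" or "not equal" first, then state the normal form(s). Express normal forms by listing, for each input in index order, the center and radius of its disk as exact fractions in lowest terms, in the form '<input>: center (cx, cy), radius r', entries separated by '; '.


Normal form of the first expression: x1: center (9/16, -1/16), radius 1/56; x2: center (0, 0), radius 1/8; x3: center (7/16, 0), radius 1/48
Normal form of the second expression: x1: center (9/16, -1/16), radius 1/56; x2: center (0, 0), radius 1/8; x3: center (7/16, 0), radius 1/48
Identical normal forms: equal.

equal; the common form is x1: center (9/16, -1/16), radius 1/56; x2: center (0, 0), radius 1/8; x3: center (7/16, 0), radius 1/48


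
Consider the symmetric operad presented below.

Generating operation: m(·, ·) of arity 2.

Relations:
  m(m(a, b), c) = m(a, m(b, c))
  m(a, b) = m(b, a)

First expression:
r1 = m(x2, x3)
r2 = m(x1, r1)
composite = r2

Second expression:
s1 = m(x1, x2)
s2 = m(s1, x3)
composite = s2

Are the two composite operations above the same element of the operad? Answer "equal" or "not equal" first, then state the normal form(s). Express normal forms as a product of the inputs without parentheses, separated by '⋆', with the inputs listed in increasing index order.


equal — both sides give x1 ⋆ x2 ⋆ x3

Normal form of the first expression: x1 ⋆ x2 ⋆ x3
Normal form of the second expression: x1 ⋆ x2 ⋆ x3
Identical normal forms: equal.


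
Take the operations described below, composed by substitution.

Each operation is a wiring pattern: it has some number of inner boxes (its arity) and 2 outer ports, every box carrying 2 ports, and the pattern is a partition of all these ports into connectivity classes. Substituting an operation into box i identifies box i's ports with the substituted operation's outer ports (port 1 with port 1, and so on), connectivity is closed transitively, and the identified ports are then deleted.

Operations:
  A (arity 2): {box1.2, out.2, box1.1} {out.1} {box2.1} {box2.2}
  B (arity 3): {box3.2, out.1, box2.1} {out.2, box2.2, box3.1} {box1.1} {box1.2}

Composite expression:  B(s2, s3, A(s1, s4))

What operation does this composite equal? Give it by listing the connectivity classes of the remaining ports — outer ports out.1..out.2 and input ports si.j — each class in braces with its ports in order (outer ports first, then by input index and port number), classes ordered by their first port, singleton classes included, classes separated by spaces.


{out.1, s1.1, s1.2, s3.1} {out.2, s3.2} {s2.1} {s2.2} {s4.1} {s4.2}

Substituting into B glues patterns; closure does the rest.
after A, the pattern on (s1, s4) reads {out.1} {out.2, s1.1, s1.2} {s4.1} {s4.2} (out.j = its outer ports)
after B, the pattern on (s2, s3, s1, s4) reads {out.1, s1.1, s1.2, s3.1} {out.2, s3.2} {s2.1} {s2.2} {s4.1} {s4.2} (out.j = its outer ports)
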